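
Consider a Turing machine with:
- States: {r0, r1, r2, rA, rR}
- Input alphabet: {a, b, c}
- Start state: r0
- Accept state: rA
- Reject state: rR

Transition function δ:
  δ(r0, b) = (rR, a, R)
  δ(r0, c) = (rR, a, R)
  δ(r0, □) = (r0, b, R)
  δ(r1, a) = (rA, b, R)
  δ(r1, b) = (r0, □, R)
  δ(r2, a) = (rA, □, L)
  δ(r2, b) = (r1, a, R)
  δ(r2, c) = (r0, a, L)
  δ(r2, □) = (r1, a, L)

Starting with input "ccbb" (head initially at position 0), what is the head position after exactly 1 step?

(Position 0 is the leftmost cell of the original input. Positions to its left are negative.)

Execution trace (head position shown):
Step 0: [r0]ccbb  (head at position 0)
Step 1: move right → a[rR]cbb  (head at position 1)

After 1 step, the head is at position 1.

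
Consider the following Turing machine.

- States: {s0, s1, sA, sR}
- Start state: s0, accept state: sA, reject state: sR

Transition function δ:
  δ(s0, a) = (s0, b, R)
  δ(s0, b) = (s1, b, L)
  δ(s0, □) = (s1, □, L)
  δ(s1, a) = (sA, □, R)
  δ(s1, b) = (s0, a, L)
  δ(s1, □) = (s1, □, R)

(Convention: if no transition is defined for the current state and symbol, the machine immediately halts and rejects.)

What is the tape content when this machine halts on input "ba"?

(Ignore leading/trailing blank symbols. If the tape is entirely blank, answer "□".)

Execution trace:
Initial: [s0]ba
Step 1: δ(s0, b) = (s1, b, L) → [s1]□ba
Step 2: δ(s1, □) = (s1, □, R) → □[s1]ba
Step 3: δ(s1, b) = (s0, a, L) → [s0]□aa
Step 4: δ(s0, □) = (s1, □, L) → [s1]□□aa
Step 5: δ(s1, □) = (s1, □, R) → □[s1]□aa
Step 6: δ(s1, □) = (s1, □, R) → □□[s1]aa
Step 7: δ(s1, a) = (sA, □, R) → □□□[sA]a

The machine reaches the accept state sA and halts.

Final tape (ignoring leading/trailing blanks): a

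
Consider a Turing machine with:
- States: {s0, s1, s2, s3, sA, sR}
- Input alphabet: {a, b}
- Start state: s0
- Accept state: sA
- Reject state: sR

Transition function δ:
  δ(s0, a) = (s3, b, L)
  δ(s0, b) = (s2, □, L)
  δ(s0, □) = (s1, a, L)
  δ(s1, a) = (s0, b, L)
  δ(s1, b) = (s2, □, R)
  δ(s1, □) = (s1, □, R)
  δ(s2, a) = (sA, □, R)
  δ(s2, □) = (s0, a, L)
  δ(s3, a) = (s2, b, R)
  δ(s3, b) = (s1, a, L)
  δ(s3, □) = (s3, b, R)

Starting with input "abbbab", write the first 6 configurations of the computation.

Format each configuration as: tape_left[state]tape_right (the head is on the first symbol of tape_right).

Transitions applied:
Step 1: δ(s0, a) = (s3, b, L)
Step 2: δ(s3, □) = (s3, b, R)
Step 3: δ(s3, b) = (s1, a, L)
Step 4: δ(s1, b) = (s2, □, R)
Step 5: δ(s2, a) = (sA, □, R)

The first 6 configurations are:
[s0]abbbab ⊢ [s3]□bbbbab ⊢ b[s3]bbbbab ⊢ [s1]babbbab ⊢ □[s2]abbbab ⊢ □□[sA]bbbab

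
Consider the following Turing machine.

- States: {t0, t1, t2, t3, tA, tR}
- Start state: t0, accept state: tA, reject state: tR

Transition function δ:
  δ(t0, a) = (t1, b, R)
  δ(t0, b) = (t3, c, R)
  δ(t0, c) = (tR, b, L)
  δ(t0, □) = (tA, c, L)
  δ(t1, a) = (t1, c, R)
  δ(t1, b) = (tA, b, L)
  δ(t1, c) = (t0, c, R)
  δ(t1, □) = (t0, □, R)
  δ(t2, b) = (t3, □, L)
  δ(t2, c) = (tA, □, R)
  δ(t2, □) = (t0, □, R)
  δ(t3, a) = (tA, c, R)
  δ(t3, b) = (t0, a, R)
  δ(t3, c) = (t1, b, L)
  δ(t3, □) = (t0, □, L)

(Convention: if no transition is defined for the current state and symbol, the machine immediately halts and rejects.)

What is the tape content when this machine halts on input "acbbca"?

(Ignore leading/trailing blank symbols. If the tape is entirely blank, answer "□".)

Execution trace:
Initial: [t0]acbbca
Step 1: δ(t0, a) = (t1, b, R) → b[t1]cbbca
Step 2: δ(t1, c) = (t0, c, R) → bc[t0]bbca
Step 3: δ(t0, b) = (t3, c, R) → bcc[t3]bca
Step 4: δ(t3, b) = (t0, a, R) → bcca[t0]ca
Step 5: δ(t0, c) = (tR, b, L) → bcc[tR]aba

The machine reaches the reject state tR and halts.

Final tape (ignoring leading/trailing blanks): bccaba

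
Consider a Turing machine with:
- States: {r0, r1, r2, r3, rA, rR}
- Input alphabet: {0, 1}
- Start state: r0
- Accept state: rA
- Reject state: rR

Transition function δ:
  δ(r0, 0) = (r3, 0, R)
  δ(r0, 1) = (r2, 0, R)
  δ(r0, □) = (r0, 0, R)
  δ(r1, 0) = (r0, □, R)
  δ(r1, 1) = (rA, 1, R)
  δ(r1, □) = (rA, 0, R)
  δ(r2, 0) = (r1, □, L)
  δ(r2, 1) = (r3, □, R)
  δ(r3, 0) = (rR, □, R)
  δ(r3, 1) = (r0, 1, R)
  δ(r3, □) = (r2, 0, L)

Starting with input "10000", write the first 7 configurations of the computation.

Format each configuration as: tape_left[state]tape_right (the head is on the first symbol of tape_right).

Transitions applied:
Step 1: δ(r0, 1) = (r2, 0, R)
Step 2: δ(r2, 0) = (r1, □, L)
Step 3: δ(r1, 0) = (r0, □, R)
Step 4: δ(r0, □) = (r0, 0, R)
Step 5: δ(r0, 0) = (r3, 0, R)
Step 6: δ(r3, 0) = (rR, □, R)

The first 7 configurations are:
[r0]10000 ⊢ 0[r2]0000 ⊢ [r1]0□000 ⊢ □[r0]□000 ⊢ □0[r0]000 ⊢ □00[r3]00 ⊢ □00□[rR]0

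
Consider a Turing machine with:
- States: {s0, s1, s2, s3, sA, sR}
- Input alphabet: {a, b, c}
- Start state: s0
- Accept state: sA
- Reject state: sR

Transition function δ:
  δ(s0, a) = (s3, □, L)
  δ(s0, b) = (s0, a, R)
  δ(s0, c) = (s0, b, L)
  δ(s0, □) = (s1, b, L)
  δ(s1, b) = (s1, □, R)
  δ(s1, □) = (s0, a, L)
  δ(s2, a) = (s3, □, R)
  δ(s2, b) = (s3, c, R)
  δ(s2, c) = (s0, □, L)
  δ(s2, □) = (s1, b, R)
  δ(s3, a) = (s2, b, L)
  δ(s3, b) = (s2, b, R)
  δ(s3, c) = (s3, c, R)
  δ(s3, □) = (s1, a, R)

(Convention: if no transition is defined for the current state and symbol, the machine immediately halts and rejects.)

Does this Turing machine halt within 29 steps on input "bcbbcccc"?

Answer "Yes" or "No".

Execution trace:
Initial: [s0]bcbbcccc
Step 1: δ(s0, b) = (s0, a, R) → a[s0]cbbcccc
Step 2: δ(s0, c) = (s0, b, L) → [s0]abbbcccc
Step 3: δ(s0, a) = (s3, □, L) → [s3]□□bbbcccc
Step 4: δ(s3, □) = (s1, a, R) → a[s1]□bbbcccc
Step 5: δ(s1, □) = (s0, a, L) → [s0]aabbbcccc
Step 6: δ(s0, a) = (s3, □, L) → [s3]□□abbbcccc
Step 7: δ(s3, □) = (s1, a, R) → a[s1]□abbbcccc
Step 8: δ(s1, □) = (s0, a, L) → [s0]aaabbbcccc
Step 9: δ(s0, a) = (s3, □, L) → [s3]□□aabbbcccc
Step 10: δ(s3, □) = (s1, a, R) → a[s1]□aabbbcccc
Step 11: δ(s1, □) = (s0, a, L) → [s0]aaaabbbcccc
Step 12: δ(s0, a) = (s3, □, L) → [s3]□□aaabbbcccc
Step 13: δ(s3, □) = (s1, a, R) → a[s1]□aaabbbcccc
Step 14: δ(s1, □) = (s0, a, L) → [s0]aaaaabbbcccc
Step 15: δ(s0, a) = (s3, □, L) → [s3]□□aaaabbbcccc
Step 16: δ(s3, □) = (s1, a, R) → a[s1]□aaaabbbcccc
Step 17: δ(s1, □) = (s0, a, L) → [s0]aaaaaabbbcccc
Step 18: δ(s0, a) = (s3, □, L) → [s3]□□aaaaabbbcccc
Step 19: δ(s3, □) = (s1, a, R) → a[s1]□aaaaabbbcccc
Step 20: δ(s1, □) = (s0, a, L) → [s0]aaaaaaabbbcccc
Step 21: δ(s0, a) = (s3, □, L) → [s3]□□aaaaaabbbcccc
Step 22: δ(s3, □) = (s1, a, R) → a[s1]□aaaaaabbbcccc
Step 23: δ(s1, □) = (s0, a, L) → [s0]aaaaaaaabbbcccc
Step 24: δ(s0, a) = (s3, □, L) → [s3]□□aaaaaaabbbcccc
Step 25: δ(s3, □) = (s1, a, R) → a[s1]□aaaaaaabbbcccc
Step 26: δ(s1, □) = (s0, a, L) → [s0]aaaaaaaaabbbcccc
Step 27: δ(s0, a) = (s3, □, L) → [s3]□□aaaaaaaabbbcccc
Step 28: δ(s3, □) = (s1, a, R) → a[s1]□aaaaaaaabbbcccc
Step 29: δ(s1, □) = (s0, a, L) → [s0]aaaaaaaaaabbbcccc

The machine has not reached a halting state after 29 steps.
The machine did not halt within the 29-step bound.

Answer: No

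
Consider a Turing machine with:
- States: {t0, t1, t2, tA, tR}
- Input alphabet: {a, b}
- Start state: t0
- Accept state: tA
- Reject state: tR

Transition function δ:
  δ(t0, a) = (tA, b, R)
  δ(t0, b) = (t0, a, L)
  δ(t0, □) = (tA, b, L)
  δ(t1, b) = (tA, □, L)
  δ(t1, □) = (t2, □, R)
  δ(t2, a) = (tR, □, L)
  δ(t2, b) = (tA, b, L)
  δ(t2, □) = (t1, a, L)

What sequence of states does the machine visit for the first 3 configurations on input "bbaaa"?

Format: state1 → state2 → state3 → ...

Execution trace:
Initial: [t0]bbaaa
Step 1: δ(t0, b) = (t0, a, L) → [t0]□abaaa
Step 2: δ(t0, □) = (tA, b, L) → [tA]□babaaa

The machine reaches the accept state tA and halts.

State sequence: t0 → t0 → tA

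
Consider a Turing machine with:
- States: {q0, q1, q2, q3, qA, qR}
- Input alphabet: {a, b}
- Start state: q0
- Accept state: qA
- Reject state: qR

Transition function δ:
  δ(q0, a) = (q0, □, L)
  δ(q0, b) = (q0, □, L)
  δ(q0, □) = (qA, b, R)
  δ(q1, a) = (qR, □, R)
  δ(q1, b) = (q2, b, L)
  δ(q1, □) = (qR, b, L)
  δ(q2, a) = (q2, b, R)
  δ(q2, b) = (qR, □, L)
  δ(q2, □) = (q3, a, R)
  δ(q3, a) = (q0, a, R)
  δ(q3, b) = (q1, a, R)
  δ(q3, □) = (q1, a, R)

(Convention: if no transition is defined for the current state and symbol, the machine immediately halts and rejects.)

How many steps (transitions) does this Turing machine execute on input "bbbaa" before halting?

Execution trace:
Initial: [q0]bbbaa
Step 1: δ(q0, b) = (q0, □, L) → [q0]□□bbaa
Step 2: δ(q0, □) = (qA, b, R) → b[qA]□bbaa

The machine reaches the accept state qA and halts.

The machine executed 2 steps before halting.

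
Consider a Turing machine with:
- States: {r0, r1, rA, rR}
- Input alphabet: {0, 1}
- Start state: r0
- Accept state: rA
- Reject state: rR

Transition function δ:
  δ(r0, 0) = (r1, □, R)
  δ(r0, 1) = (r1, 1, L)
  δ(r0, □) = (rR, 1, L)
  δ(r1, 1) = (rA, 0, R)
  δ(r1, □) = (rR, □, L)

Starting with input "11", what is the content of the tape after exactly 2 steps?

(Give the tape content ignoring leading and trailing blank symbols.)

Execution trace:
Initial: [r0]11
Step 1: δ(r0, 1) = (r1, 1, L) → [r1]□11
Step 2: δ(r1, □) = (rR, □, L) → [rR]□□11

The machine reaches the reject state rR and halts.

After 2 steps, the tape (ignoring leading/trailing blanks) is: 11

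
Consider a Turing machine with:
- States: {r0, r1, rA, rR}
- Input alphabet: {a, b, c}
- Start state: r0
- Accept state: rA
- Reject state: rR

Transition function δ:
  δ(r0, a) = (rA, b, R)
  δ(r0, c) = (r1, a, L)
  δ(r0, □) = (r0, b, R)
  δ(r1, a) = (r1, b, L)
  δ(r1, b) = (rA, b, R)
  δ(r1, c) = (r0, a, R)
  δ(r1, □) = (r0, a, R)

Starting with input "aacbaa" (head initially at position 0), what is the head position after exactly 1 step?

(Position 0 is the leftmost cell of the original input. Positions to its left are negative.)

Execution trace (head position shown):
Step 0: [r0]aacbaa  (head at position 0)
Step 1: move right → b[rA]acbaa  (head at position 1)

After 1 step, the head is at position 1.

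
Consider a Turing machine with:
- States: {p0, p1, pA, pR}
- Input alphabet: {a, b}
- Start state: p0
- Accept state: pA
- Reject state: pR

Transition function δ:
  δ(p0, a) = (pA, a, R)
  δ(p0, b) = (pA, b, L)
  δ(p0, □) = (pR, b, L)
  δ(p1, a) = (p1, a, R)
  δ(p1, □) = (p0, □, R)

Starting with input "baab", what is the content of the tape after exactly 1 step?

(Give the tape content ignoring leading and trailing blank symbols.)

Execution trace:
Initial: [p0]baab
Step 1: δ(p0, b) = (pA, b, L) → [pA]□baab

The machine reaches the accept state pA and halts.

After 1 step, the tape (ignoring leading/trailing blanks) is: baab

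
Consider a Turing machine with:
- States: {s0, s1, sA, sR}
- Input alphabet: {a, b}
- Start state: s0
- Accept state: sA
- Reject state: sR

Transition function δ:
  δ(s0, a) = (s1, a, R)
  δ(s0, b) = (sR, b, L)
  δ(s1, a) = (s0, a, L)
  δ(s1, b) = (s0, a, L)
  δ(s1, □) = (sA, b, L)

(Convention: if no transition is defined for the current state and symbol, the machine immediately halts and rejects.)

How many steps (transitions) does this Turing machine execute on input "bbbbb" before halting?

Execution trace:
Initial: [s0]bbbbb
Step 1: δ(s0, b) = (sR, b, L) → [sR]□bbbbb

The machine reaches the reject state sR and halts.

The machine executed 1 step before halting.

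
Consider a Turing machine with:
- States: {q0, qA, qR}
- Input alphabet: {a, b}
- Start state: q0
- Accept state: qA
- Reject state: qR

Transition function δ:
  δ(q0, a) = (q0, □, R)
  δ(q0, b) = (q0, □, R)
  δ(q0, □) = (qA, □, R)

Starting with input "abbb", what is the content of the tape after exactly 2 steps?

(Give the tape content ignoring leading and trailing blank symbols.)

Execution trace:
Initial: [q0]abbb
Step 1: δ(q0, a) = (q0, □, R) → □[q0]bbb
Step 2: δ(q0, b) = (q0, □, R) → □□[q0]bb

After 2 steps, the tape (ignoring leading/trailing blanks) is: bb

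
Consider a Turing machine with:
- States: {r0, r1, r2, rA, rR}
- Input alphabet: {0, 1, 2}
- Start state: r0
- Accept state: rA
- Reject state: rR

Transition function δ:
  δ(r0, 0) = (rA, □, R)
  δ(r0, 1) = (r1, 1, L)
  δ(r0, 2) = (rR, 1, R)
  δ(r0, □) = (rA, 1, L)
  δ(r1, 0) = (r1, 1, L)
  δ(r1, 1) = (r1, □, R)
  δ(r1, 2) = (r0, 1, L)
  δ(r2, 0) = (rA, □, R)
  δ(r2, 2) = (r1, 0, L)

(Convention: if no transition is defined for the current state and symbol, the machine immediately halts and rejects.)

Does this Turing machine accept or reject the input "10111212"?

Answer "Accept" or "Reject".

Execution trace:
Initial: [r0]10111212
Step 1: δ(r0, 1) = (r1, 1, L) → [r1]□10111212

No transition is defined for δ(r1, □). By convention the machine halts and rejects.

Answer: Reject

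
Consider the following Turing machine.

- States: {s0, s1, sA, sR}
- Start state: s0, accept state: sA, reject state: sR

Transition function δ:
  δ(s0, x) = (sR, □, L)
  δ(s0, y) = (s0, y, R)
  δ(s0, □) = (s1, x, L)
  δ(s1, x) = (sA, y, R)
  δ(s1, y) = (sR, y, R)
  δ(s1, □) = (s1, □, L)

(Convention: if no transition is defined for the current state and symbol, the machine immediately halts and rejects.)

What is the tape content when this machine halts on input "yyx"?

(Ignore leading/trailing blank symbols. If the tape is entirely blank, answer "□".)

Execution trace:
Initial: [s0]yyx
Step 1: δ(s0, y) = (s0, y, R) → y[s0]yx
Step 2: δ(s0, y) = (s0, y, R) → yy[s0]x
Step 3: δ(s0, x) = (sR, □, L) → y[sR]y□

The machine reaches the reject state sR and halts.

Final tape (ignoring leading/trailing blanks): yy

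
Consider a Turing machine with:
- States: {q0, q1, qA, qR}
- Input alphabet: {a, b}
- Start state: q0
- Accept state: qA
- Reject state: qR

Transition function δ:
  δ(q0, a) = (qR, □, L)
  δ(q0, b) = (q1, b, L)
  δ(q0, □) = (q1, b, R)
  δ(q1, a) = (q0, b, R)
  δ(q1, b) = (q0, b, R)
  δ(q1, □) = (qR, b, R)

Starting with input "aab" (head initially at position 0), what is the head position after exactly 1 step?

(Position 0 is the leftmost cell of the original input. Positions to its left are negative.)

Execution trace (head position shown):
Step 0: [q0]aab  (head at position 0)
Step 1: move left → [qR]□□ab  (head at position -1)

After 1 step, the head is at position -1.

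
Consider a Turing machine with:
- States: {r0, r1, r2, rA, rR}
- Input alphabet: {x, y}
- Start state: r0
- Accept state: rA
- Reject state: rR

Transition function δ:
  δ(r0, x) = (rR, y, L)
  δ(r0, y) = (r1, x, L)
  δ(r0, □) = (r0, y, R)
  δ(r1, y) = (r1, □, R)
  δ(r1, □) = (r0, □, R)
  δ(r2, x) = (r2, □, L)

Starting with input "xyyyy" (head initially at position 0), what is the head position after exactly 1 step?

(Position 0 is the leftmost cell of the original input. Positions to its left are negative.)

Execution trace (head position shown):
Step 0: [r0]xyyyy  (head at position 0)
Step 1: move left → [rR]□yyyyy  (head at position -1)

After 1 step, the head is at position -1.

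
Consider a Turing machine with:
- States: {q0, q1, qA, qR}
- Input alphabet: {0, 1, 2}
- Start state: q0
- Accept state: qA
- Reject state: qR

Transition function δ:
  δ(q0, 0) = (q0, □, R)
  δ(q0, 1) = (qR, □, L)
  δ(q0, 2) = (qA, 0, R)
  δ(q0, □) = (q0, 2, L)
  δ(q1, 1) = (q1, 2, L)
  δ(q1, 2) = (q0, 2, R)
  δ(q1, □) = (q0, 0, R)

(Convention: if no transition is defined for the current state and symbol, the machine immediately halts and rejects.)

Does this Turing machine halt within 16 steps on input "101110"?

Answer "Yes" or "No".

Execution trace:
Initial: [q0]101110
Step 1: δ(q0, 1) = (qR, □, L) → [qR]□□01110

The machine reaches the reject state qR and halts.
The machine halted after 1 step (within the 16-step bound).

Answer: Yes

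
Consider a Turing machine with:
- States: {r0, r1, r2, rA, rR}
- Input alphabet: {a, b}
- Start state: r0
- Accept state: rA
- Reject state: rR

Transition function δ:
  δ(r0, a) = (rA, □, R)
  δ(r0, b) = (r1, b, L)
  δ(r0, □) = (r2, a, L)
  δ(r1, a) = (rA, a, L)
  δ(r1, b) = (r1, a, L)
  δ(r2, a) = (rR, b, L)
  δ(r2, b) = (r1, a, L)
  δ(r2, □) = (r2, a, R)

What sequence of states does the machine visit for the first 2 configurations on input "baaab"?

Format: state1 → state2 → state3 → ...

Execution trace:
Initial: [r0]baaab
Step 1: δ(r0, b) = (r1, b, L) → [r1]□baaab

No transition is defined for δ(r1, □). By convention the machine halts and rejects.

State sequence: r0 → r1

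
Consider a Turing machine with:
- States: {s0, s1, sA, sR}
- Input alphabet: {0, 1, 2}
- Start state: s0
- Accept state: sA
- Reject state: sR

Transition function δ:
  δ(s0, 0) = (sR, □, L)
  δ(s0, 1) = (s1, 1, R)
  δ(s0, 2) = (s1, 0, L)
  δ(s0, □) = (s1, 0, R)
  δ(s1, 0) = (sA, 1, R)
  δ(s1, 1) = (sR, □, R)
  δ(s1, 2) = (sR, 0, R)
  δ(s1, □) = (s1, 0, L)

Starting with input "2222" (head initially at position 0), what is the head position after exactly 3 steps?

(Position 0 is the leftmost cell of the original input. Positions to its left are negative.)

Execution trace (head position shown):
Step 0: [s0]2222  (head at position 0)
Step 1: move left → [s1]□0222  (head at position -1)
Step 2: move left → [s1]□00222  (head at position -2)
Step 3: move left → [s1]□000222  (head at position -3)

After 3 steps, the head is at position -3.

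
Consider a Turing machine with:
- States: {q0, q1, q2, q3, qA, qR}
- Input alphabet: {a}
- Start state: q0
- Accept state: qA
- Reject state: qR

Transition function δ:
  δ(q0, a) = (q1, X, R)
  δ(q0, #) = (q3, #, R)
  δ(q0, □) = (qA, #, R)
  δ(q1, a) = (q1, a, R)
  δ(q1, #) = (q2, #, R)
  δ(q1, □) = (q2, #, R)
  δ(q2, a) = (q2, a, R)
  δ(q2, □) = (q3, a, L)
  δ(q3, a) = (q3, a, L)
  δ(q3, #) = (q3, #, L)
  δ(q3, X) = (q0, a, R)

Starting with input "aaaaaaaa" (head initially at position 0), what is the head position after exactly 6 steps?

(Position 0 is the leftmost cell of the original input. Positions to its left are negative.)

Execution trace (head position shown):
Step 0: [q0]aaaaaaaa  (head at position 0)
Step 1: move right → X[q1]aaaaaaa  (head at position 1)
Step 2: move right → Xa[q1]aaaaaa  (head at position 2)
Step 3: move right → Xaa[q1]aaaaa  (head at position 3)
Step 4: move right → Xaaa[q1]aaaa  (head at position 4)
Step 5: move right → Xaaaa[q1]aaa  (head at position 5)
Step 6: move right → Xaaaaa[q1]aa  (head at position 6)

After 6 steps, the head is at position 6.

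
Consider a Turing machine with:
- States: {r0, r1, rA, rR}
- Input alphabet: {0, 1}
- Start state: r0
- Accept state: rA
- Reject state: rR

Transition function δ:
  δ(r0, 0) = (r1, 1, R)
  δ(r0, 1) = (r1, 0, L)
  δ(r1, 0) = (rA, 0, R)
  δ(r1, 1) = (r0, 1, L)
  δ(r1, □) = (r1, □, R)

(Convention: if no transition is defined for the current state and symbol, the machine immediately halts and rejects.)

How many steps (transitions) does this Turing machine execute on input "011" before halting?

Execution trace:
Initial: [r0]011
Step 1: δ(r0, 0) = (r1, 1, R) → 1[r1]11
Step 2: δ(r1, 1) = (r0, 1, L) → [r0]111
Step 3: δ(r0, 1) = (r1, 0, L) → [r1]□011
Step 4: δ(r1, □) = (r1, □, R) → □[r1]011
Step 5: δ(r1, 0) = (rA, 0, R) → □0[rA]11

The machine reaches the accept state rA and halts.

The machine executed 5 steps before halting.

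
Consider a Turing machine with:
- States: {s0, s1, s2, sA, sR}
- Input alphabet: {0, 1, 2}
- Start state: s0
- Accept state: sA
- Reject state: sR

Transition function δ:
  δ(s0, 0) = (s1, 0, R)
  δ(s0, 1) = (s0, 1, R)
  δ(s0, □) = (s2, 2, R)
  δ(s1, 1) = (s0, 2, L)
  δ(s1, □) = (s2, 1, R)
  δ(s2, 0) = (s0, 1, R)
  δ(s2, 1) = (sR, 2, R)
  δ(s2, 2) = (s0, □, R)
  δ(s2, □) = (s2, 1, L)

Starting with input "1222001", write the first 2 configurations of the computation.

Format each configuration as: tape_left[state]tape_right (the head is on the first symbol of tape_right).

Transitions applied:
Step 1: δ(s0, 1) = (s0, 1, R)

The first 2 configurations are:
[s0]1222001 ⊢ 1[s0]222001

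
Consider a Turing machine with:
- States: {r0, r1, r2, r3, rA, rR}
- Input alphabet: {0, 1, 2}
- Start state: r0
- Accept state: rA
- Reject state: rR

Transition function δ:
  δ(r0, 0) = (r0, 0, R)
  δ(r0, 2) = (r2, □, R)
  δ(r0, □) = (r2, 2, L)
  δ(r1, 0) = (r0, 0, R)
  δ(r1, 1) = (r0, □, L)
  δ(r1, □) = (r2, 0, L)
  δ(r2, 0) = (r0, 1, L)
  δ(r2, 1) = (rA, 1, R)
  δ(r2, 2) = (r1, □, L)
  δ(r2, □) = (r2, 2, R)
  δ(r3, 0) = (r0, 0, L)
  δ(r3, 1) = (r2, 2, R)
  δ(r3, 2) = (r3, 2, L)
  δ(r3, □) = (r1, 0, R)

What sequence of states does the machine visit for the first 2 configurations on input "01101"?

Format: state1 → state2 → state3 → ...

Execution trace:
Initial: [r0]01101
Step 1: δ(r0, 0) = (r0, 0, R) → 0[r0]1101

No transition is defined for δ(r0, 1). By convention the machine halts and rejects.

State sequence: r0 → r0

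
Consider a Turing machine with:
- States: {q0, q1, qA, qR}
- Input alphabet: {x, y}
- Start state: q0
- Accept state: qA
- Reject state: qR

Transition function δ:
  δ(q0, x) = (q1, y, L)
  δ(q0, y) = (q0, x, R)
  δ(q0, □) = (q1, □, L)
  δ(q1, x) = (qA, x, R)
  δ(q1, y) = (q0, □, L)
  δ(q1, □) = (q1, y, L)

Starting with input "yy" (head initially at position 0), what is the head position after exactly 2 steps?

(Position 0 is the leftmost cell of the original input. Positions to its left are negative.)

Execution trace (head position shown):
Step 0: [q0]yy  (head at position 0)
Step 1: move right → x[q0]y  (head at position 1)
Step 2: move right → xx[q0]□  (head at position 2)

After 2 steps, the head is at position 2.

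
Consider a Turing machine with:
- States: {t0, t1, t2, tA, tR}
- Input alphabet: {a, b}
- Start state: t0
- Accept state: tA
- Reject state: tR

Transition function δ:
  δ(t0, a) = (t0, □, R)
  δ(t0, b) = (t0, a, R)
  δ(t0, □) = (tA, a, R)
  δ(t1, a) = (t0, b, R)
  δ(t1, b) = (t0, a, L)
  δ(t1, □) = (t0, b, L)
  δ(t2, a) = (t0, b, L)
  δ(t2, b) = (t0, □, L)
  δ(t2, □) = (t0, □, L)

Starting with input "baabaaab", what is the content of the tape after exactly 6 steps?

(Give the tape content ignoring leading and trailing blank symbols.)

Execution trace:
Initial: [t0]baabaaab
Step 1: δ(t0, b) = (t0, a, R) → a[t0]aabaaab
Step 2: δ(t0, a) = (t0, □, R) → a□[t0]abaaab
Step 3: δ(t0, a) = (t0, □, R) → a□□[t0]baaab
Step 4: δ(t0, b) = (t0, a, R) → a□□a[t0]aaab
Step 5: δ(t0, a) = (t0, □, R) → a□□a□[t0]aab
Step 6: δ(t0, a) = (t0, □, R) → a□□a□□[t0]ab

After 6 steps, the tape (ignoring leading/trailing blanks) is: a□□a□□ab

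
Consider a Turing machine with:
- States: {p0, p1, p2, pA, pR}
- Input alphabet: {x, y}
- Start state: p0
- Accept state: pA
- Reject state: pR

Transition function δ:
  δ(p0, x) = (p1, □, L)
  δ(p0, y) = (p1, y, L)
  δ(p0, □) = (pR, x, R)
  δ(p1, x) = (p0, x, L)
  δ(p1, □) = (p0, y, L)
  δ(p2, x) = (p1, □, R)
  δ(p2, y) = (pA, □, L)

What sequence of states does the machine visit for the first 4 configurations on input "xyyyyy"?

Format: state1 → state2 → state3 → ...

Execution trace:
Initial: [p0]xyyyyy
Step 1: δ(p0, x) = (p1, □, L) → [p1]□□yyyyy
Step 2: δ(p1, □) = (p0, y, L) → [p0]□y□yyyyy
Step 3: δ(p0, □) = (pR, x, R) → x[pR]y□yyyyy

The machine reaches the reject state pR and halts.

State sequence: p0 → p1 → p0 → pR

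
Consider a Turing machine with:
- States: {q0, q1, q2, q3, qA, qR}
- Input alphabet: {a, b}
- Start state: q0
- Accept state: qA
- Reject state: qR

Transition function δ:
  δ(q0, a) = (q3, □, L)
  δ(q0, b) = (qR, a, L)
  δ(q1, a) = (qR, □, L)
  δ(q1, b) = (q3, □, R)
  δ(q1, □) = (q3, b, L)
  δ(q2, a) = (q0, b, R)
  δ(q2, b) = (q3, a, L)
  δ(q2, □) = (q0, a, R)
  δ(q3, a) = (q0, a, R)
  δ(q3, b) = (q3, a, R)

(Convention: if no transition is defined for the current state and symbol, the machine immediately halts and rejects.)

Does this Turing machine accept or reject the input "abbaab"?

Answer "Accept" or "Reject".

Execution trace:
Initial: [q0]abbaab
Step 1: δ(q0, a) = (q3, □, L) → [q3]□□bbaab

No transition is defined for δ(q3, □). By convention the machine halts and rejects.

Answer: Reject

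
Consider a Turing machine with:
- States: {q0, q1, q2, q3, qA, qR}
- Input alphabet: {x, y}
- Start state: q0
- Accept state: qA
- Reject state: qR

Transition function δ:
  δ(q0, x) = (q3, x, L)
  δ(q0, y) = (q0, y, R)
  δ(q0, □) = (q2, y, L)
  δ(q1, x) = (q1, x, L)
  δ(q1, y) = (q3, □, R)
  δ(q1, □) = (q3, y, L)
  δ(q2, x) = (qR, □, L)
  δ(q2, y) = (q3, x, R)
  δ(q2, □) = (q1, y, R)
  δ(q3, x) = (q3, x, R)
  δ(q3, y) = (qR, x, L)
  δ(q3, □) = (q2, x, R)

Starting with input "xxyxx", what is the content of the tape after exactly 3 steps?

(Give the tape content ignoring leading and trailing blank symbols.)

Execution trace:
Initial: [q0]xxyxx
Step 1: δ(q0, x) = (q3, x, L) → [q3]□xxyxx
Step 2: δ(q3, □) = (q2, x, R) → x[q2]xxyxx
Step 3: δ(q2, x) = (qR, □, L) → [qR]x□xyxx

The machine reaches the reject state qR and halts.

After 3 steps, the tape (ignoring leading/trailing blanks) is: x□xyxx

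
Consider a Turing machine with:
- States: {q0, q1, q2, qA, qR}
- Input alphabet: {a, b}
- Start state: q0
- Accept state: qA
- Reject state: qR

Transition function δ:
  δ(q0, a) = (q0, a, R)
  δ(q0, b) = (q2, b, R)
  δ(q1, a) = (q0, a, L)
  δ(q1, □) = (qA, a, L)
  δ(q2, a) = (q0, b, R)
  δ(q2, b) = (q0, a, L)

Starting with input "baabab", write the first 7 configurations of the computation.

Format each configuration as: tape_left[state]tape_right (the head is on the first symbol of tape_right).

Transitions applied:
Step 1: δ(q0, b) = (q2, b, R)
Step 2: δ(q2, a) = (q0, b, R)
Step 3: δ(q0, a) = (q0, a, R)
Step 4: δ(q0, b) = (q2, b, R)
Step 5: δ(q2, a) = (q0, b, R)
Step 6: δ(q0, b) = (q2, b, R)

The first 7 configurations are:
[q0]baabab ⊢ b[q2]aabab ⊢ bb[q0]abab ⊢ bba[q0]bab ⊢ bbab[q2]ab ⊢ bbabb[q0]b ⊢ bbabbb[q2]□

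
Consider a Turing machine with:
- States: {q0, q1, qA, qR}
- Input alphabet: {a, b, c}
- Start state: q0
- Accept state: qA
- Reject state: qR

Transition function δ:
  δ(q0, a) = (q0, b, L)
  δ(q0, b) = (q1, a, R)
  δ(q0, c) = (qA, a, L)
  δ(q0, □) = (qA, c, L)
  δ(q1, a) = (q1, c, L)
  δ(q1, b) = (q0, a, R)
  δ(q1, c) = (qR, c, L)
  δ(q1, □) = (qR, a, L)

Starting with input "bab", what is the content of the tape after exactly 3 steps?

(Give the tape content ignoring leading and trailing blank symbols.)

Execution trace:
Initial: [q0]bab
Step 1: δ(q0, b) = (q1, a, R) → a[q1]ab
Step 2: δ(q1, a) = (q1, c, L) → [q1]acb
Step 3: δ(q1, a) = (q1, c, L) → [q1]□ccb

After 3 steps, the tape (ignoring leading/trailing blanks) is: ccb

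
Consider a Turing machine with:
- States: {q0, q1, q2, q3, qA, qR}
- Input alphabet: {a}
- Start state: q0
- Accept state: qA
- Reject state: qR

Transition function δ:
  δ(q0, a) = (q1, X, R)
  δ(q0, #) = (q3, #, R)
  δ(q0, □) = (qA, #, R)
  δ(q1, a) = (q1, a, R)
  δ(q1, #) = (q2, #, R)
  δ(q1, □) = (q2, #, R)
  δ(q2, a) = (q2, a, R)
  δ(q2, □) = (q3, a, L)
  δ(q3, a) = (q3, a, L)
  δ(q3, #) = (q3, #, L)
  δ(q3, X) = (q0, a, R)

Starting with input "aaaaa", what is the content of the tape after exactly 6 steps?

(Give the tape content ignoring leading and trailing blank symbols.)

Execution trace:
Initial: [q0]aaaaa
Step 1: δ(q0, a) = (q1, X, R) → X[q1]aaaa
Step 2: δ(q1, a) = (q1, a, R) → Xa[q1]aaa
Step 3: δ(q1, a) = (q1, a, R) → Xaa[q1]aa
Step 4: δ(q1, a) = (q1, a, R) → Xaaa[q1]a
Step 5: δ(q1, a) = (q1, a, R) → Xaaaa[q1]□
Step 6: δ(q1, □) = (q2, #, R) → Xaaaa#[q2]□

After 6 steps, the tape (ignoring leading/trailing blanks) is: Xaaaa#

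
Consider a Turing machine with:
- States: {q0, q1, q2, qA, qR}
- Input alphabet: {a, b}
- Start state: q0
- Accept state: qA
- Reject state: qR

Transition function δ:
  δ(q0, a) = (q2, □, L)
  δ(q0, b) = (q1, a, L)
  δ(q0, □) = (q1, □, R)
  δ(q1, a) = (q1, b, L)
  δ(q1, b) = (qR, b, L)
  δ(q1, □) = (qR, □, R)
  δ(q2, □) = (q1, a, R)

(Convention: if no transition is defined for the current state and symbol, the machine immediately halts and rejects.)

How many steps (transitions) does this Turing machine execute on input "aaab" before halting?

Execution trace:
Initial: [q0]aaab
Step 1: δ(q0, a) = (q2, □, L) → [q2]□□aab
Step 2: δ(q2, □) = (q1, a, R) → a[q1]□aab
Step 3: δ(q1, □) = (qR, □, R) → a□[qR]aab

The machine reaches the reject state qR and halts.

The machine executed 3 steps before halting.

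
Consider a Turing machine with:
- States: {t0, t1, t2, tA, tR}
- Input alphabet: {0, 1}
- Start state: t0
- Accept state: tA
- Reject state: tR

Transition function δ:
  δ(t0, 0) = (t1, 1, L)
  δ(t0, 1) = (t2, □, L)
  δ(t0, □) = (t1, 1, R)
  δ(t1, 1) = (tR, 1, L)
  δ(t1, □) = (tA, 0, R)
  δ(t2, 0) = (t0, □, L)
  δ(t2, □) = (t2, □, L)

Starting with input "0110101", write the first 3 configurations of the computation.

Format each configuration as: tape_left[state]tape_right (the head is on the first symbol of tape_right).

Transitions applied:
Step 1: δ(t0, 0) = (t1, 1, L)
Step 2: δ(t1, □) = (tA, 0, R)

The first 3 configurations are:
[t0]0110101 ⊢ [t1]□1110101 ⊢ 0[tA]1110101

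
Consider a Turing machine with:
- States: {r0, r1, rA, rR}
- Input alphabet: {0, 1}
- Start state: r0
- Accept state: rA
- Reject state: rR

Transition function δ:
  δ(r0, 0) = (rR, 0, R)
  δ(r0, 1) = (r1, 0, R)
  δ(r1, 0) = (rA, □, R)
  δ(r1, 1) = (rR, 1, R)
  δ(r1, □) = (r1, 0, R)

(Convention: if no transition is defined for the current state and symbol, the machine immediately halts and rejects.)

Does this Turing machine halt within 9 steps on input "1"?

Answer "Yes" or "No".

Execution trace:
Initial: [r0]1
Step 1: δ(r0, 1) = (r1, 0, R) → 0[r1]□
Step 2: δ(r1, □) = (r1, 0, R) → 00[r1]□
Step 3: δ(r1, □) = (r1, 0, R) → 000[r1]□
Step 4: δ(r1, □) = (r1, 0, R) → 0000[r1]□
Step 5: δ(r1, □) = (r1, 0, R) → 00000[r1]□
Step 6: δ(r1, □) = (r1, 0, R) → 000000[r1]□
Step 7: δ(r1, □) = (r1, 0, R) → 0000000[r1]□
Step 8: δ(r1, □) = (r1, 0, R) → 00000000[r1]□
Step 9: δ(r1, □) = (r1, 0, R) → 000000000[r1]□

The machine has not reached a halting state after 9 steps.
The machine did not halt within the 9-step bound.

Answer: No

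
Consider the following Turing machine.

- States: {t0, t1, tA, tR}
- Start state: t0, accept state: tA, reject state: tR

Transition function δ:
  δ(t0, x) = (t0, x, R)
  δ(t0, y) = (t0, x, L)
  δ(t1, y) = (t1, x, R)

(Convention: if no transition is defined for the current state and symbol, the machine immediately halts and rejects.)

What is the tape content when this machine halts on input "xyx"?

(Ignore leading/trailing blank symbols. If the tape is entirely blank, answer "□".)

Execution trace:
Initial: [t0]xyx
Step 1: δ(t0, x) = (t0, x, R) → x[t0]yx
Step 2: δ(t0, y) = (t0, x, L) → [t0]xxx
Step 3: δ(t0, x) = (t0, x, R) → x[t0]xx
Step 4: δ(t0, x) = (t0, x, R) → xx[t0]x
Step 5: δ(t0, x) = (t0, x, R) → xxx[t0]□

No transition is defined for δ(t0, □). By convention the machine halts and rejects.

Final tape (ignoring leading/trailing blanks): xxx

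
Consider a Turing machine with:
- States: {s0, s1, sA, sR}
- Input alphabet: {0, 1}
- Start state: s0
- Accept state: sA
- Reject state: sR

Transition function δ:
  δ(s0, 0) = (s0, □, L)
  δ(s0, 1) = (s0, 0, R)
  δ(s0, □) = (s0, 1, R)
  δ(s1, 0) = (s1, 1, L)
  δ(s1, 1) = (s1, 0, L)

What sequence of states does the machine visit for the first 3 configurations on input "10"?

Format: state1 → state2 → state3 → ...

Execution trace:
Initial: [s0]10
Step 1: δ(s0, 1) = (s0, 0, R) → 0[s0]0
Step 2: δ(s0, 0) = (s0, □, L) → [s0]0□

State sequence: s0 → s0 → s0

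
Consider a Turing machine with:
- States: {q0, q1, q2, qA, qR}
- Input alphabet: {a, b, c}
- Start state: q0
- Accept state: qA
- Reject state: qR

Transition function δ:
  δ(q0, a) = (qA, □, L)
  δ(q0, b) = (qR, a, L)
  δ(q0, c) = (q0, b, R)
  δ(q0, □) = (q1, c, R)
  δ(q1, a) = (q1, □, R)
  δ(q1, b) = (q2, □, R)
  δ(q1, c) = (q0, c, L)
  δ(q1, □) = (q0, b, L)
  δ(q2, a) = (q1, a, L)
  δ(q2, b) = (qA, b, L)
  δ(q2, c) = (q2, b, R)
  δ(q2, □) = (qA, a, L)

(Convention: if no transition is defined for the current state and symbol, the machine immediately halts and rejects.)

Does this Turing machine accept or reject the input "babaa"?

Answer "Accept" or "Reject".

Execution trace:
Initial: [q0]babaa
Step 1: δ(q0, b) = (qR, a, L) → [qR]□aabaa

The machine reaches the reject state qR and halts.

Answer: Reject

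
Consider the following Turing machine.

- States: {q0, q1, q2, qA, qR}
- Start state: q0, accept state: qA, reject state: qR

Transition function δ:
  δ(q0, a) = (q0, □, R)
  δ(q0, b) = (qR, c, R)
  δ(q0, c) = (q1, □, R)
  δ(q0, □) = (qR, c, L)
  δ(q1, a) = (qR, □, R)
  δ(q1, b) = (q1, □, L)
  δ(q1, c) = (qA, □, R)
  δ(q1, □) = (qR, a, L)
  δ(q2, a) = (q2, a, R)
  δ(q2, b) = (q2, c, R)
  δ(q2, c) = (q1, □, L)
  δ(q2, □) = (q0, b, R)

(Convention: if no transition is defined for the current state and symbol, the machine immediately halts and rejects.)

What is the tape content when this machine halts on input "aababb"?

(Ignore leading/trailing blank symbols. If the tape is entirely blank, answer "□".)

Execution trace:
Initial: [q0]aababb
Step 1: δ(q0, a) = (q0, □, R) → □[q0]ababb
Step 2: δ(q0, a) = (q0, □, R) → □□[q0]babb
Step 3: δ(q0, b) = (qR, c, R) → □□c[qR]abb

The machine reaches the reject state qR and halts.

Final tape (ignoring leading/trailing blanks): cabb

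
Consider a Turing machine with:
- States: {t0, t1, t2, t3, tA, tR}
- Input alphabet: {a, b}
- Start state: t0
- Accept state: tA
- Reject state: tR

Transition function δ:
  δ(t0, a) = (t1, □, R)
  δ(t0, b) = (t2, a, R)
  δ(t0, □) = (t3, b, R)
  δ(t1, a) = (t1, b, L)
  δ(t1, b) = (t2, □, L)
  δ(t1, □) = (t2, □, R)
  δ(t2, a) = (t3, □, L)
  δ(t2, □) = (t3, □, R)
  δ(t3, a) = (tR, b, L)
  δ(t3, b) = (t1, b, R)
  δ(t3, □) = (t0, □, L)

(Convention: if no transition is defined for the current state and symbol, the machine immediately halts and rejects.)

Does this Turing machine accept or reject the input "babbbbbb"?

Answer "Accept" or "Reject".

Execution trace:
Initial: [t0]babbbbbb
Step 1: δ(t0, b) = (t2, a, R) → a[t2]abbbbbb
Step 2: δ(t2, a) = (t3, □, L) → [t3]a□bbbbbb
Step 3: δ(t3, a) = (tR, b, L) → [tR]□b□bbbbbb

The machine reaches the reject state tR and halts.

Answer: Reject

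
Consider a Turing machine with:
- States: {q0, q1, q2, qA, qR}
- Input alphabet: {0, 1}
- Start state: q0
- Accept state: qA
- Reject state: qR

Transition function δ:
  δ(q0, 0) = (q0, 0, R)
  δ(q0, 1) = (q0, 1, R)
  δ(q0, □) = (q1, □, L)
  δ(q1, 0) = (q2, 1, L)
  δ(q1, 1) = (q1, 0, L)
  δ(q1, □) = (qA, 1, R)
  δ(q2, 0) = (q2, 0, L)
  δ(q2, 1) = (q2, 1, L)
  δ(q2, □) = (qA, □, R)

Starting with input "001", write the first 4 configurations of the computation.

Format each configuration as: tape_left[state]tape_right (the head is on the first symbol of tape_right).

Transitions applied:
Step 1: δ(q0, 0) = (q0, 0, R)
Step 2: δ(q0, 0) = (q0, 0, R)
Step 3: δ(q0, 1) = (q0, 1, R)

The first 4 configurations are:
[q0]001 ⊢ 0[q0]01 ⊢ 00[q0]1 ⊢ 001[q0]□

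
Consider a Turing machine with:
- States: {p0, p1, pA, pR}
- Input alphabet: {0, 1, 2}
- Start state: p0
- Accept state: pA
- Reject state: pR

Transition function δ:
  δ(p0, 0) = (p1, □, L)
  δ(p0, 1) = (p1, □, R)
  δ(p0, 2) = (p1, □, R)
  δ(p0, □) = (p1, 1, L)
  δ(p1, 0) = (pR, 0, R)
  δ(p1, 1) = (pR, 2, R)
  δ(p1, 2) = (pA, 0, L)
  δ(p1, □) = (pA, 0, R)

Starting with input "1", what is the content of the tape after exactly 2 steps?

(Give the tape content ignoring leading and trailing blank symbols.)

Execution trace:
Initial: [p0]1
Step 1: δ(p0, 1) = (p1, □, R) → □[p1]□
Step 2: δ(p1, □) = (pA, 0, R) → □0[pA]□

The machine reaches the accept state pA and halts.

After 2 steps, the tape (ignoring leading/trailing blanks) is: 0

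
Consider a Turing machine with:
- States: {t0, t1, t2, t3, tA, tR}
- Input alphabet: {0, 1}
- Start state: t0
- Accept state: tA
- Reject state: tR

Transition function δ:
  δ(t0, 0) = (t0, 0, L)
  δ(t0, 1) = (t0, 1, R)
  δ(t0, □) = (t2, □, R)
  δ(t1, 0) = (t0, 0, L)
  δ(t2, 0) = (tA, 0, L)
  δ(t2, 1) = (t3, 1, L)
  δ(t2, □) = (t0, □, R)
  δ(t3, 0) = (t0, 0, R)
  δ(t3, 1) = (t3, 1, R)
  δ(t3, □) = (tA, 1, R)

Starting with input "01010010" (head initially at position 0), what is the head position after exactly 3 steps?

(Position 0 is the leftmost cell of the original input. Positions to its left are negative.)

Execution trace (head position shown):
Step 0: [t0]01010010  (head at position 0)
Step 1: move left → [t0]□01010010  (head at position -1)
Step 2: move right → □[t2]01010010  (head at position 0)
Step 3: move left → [tA]□01010010  (head at position -1)

After 3 steps, the head is at position -1.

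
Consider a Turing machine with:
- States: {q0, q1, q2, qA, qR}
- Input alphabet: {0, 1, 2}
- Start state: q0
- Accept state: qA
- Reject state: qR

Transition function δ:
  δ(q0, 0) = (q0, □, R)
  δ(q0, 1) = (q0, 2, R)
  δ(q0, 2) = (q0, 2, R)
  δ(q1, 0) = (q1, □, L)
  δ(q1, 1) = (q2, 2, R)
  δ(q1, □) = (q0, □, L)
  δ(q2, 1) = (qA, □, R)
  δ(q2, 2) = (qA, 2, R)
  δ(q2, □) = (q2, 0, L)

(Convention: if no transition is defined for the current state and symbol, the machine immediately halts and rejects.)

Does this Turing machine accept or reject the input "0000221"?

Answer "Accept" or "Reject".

Execution trace:
Initial: [q0]0000221
Step 1: δ(q0, 0) = (q0, □, R) → □[q0]000221
Step 2: δ(q0, 0) = (q0, □, R) → □□[q0]00221
Step 3: δ(q0, 0) = (q0, □, R) → □□□[q0]0221
Step 4: δ(q0, 0) = (q0, □, R) → □□□□[q0]221
Step 5: δ(q0, 2) = (q0, 2, R) → □□□□2[q0]21
Step 6: δ(q0, 2) = (q0, 2, R) → □□□□22[q0]1
Step 7: δ(q0, 1) = (q0, 2, R) → □□□□222[q0]□

No transition is defined for δ(q0, □). By convention the machine halts and rejects.

Answer: Reject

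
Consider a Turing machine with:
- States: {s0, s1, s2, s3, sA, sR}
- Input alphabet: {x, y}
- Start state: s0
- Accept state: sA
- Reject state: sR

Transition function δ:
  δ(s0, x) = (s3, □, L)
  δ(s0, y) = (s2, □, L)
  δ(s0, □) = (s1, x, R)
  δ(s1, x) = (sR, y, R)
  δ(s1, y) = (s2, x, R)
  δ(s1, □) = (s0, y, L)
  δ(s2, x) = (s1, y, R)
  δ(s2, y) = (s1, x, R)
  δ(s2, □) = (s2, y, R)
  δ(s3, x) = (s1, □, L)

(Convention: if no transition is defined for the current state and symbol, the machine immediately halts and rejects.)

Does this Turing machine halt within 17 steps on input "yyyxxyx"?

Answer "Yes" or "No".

Execution trace:
Initial: [s0]yyyxxyx
Step 1: δ(s0, y) = (s2, □, L) → [s2]□□yyxxyx
Step 2: δ(s2, □) = (s2, y, R) → y[s2]□yyxxyx
Step 3: δ(s2, □) = (s2, y, R) → yy[s2]yyxxyx
Step 4: δ(s2, y) = (s1, x, R) → yyx[s1]yxxyx
Step 5: δ(s1, y) = (s2, x, R) → yyxx[s2]xxyx
Step 6: δ(s2, x) = (s1, y, R) → yyxxy[s1]xyx
Step 7: δ(s1, x) = (sR, y, R) → yyxxyy[sR]yx

The machine reaches the reject state sR and halts.
The machine halted after 7 steps (within the 17-step bound).

Answer: Yes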